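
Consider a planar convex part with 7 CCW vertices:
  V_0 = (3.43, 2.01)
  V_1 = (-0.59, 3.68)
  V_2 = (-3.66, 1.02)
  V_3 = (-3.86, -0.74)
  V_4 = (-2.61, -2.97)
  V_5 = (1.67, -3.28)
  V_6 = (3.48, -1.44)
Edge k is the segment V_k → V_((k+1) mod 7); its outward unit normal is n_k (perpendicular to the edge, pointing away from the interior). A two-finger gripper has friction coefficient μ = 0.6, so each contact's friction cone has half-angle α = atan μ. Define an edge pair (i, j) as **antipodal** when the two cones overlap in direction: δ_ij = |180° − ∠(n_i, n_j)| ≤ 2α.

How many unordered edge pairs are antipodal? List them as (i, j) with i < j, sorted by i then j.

count = 8; pairs: (0,3), (0,4), (1,4), (1,5), (1,6), (2,5), (2,6), (3,6)

α = atan 0.6 = 30.96°;  2α = 61.93°
n_0 = (+0.3836, +0.9235)
n_1 = (-0.6548, +0.7558)
n_2 = (-0.9936, +0.1129)
n_3 = (-0.8723, -0.4890)
n_4 = (-0.0722, -0.9974)
n_5 = (+0.7129, -0.7013)
n_6 = (+0.9999, +0.0145)
  (0,1): δ = 116.53°  ·
  (0,2): δ = 73.92°  ·
  (0,3): δ = 38.17°  ✓
  (0,4): δ = 18.42°  ✓
  (0,5): δ = 68.03°  ·
  (0,6): δ = 113.39°  ·
  (1,2): δ = 137.39°  ·
  (1,3): δ = 101.63°  ·
  (1,4): δ = 45.05°  ✓
  (1,5): δ = 4.56°  ✓
  (1,6): δ = 49.92°  ✓
  (2,3): δ = 144.24°  ·
  (2,4): δ = 87.66°  ·
  (2,5): δ = 38.05°  ✓
  (2,6): δ = 7.31°  ✓
  (3,4): δ = 123.41°  ·
  (3,5): δ = 73.80°  ·
  (3,6): δ = 28.44°  ✓
  (4,5): δ = 130.39°  ·
  (4,6): δ = 85.03°  ·
  (5,6): δ = 134.64°  ·
antipodal pairs: 8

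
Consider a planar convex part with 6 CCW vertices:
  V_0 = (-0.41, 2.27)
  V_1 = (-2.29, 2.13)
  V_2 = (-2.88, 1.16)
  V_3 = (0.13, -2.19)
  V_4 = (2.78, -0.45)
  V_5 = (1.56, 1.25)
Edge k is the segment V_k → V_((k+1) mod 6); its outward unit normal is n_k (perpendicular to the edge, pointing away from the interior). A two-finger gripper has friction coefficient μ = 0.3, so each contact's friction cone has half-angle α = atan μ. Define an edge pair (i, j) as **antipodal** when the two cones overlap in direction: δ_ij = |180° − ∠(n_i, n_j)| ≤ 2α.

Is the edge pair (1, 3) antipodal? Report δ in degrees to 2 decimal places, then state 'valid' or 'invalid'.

α = atan 0.3 = 16.70°;  2α = 33.40°
edge 1: e_1 = (-0.59, -0.97);  n_1 = (-0.8544, +0.5197)
edge 3: e_3 = (+2.65, +1.74);  n_3 = (+0.5489, -0.8359)
∠(n_1, n_3) = 154.60°
δ = |180° − 154.60°| = 25.40°
25.40° ≤ 2α = 33.40°  →  valid

δ = 25.40°, valid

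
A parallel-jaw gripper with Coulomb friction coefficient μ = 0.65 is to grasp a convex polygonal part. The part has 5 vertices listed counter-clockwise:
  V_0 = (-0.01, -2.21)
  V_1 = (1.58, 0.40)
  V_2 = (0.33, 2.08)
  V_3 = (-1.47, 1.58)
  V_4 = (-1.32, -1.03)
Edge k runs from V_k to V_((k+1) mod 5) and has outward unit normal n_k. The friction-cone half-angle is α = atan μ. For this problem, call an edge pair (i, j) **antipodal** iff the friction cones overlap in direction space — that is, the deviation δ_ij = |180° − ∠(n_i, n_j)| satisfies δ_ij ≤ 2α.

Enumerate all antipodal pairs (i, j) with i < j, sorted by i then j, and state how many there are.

count = 5; pairs: (0,2), (0,3), (1,3), (1,4), (2,4)

α = atan 0.65 = 33.02°;  2α = 66.05°
n_0 = (+0.8540, -0.5203)
n_1 = (+0.8023, +0.5969)
n_2 = (-0.2676, +0.9635)
n_3 = (-0.9984, -0.0574)
n_4 = (-0.6693, -0.7430)
  (0,1): δ = 112.00°  ·
  (0,2): δ = 43.13°  ✓
  (0,3): δ = 34.64°  ✓
  (0,4): δ = 79.34°  ·
  (1,2): δ = 111.13°  ·
  (1,3): δ = 33.36°  ✓
  (1,4): δ = 11.34°  ✓
  (2,3): δ = 102.23°  ·
  (2,4): δ = 57.54°  ✓
  (3,4): δ = 135.30°  ·
antipodal pairs: 5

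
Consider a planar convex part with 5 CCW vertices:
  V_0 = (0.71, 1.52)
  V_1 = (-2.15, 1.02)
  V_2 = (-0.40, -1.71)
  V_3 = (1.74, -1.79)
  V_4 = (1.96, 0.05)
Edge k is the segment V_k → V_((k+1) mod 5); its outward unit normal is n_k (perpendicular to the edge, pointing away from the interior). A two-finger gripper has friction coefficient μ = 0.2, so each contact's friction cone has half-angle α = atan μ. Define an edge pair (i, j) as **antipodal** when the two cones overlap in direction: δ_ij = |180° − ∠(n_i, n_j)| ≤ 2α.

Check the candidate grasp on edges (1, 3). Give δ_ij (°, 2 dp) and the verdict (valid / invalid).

α = atan 0.2 = 11.31°;  2α = 22.62°
edge 1: e_1 = (+1.75, -2.73);  n_1 = (-0.8419, -0.5397)
edge 3: e_3 = (+0.22, +1.84);  n_3 = (+0.9929, -0.1187)
∠(n_1, n_3) = 140.52°
δ = |180° − 140.52°| = 39.48°
39.48° > 2α = 22.62°  →  invalid

δ = 39.48°, invalid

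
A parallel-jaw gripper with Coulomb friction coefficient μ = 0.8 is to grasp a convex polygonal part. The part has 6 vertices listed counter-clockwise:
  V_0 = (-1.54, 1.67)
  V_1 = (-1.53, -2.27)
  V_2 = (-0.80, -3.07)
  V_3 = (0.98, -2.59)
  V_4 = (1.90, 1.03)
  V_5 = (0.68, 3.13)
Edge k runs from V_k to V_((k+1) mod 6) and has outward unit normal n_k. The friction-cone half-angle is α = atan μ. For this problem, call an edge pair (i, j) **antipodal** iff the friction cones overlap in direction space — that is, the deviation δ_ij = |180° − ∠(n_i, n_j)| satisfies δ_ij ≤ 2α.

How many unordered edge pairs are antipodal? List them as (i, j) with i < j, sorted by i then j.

count = 8; pairs: (0,2), (0,3), (0,4), (1,3), (1,4), (2,4), (2,5), (3,5)

α = atan 0.8 = 38.66°;  2α = 77.32°
n_0 = (-1.0000, -0.0025)
n_1 = (-0.7387, -0.6741)
n_2 = (+0.2604, -0.9655)
n_3 = (+0.9692, -0.2463)
n_4 = (+0.8647, +0.5023)
n_5 = (-0.5495, +0.8355)
  (0,1): δ = 137.76°  ·
  (0,2): δ = 75.05°  ✓
  (0,3): δ = 14.40°  ✓
  (0,4): δ = 30.01°  ✓
  (0,5): δ = 123.19°  ·
  (1,2): δ = 117.29°  ·
  (1,3): δ = 56.64°  ✓
  (1,4): δ = 12.23°  ✓
  (1,5): δ = 80.95°  ·
  (2,3): δ = 119.35°  ·
  (2,4): δ = 74.94°  ✓
  (2,5): δ = 18.24°  ✓
  (3,4): δ = 135.59°  ·
  (3,5): δ = 42.41°  ✓
  (4,5): δ = 86.82°  ·
antipodal pairs: 8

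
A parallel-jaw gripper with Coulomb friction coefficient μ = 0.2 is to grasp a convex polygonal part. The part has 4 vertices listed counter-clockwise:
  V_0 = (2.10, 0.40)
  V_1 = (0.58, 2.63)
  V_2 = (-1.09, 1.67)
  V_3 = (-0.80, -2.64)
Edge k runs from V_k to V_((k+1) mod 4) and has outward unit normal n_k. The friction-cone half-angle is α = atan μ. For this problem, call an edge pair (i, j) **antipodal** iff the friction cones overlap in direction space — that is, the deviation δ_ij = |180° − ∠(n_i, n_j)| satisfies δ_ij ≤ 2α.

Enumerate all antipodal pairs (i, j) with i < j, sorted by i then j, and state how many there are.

count = 1; pairs: (1,3)

α = atan 0.2 = 11.31°;  2α = 22.62°
n_0 = (+0.8263, +0.5632)
n_1 = (-0.4984, +0.8670)
n_2 = (-0.9977, -0.0671)
n_3 = (+0.7236, -0.6902)
  (0,1): δ = 94.39°  ·
  (0,2): δ = 30.43°  ·
  (0,3): δ = 102.07°  ·
  (1,2): δ = 116.04°  ·
  (1,3): δ = 16.46°  ✓
  (2,3): δ = 47.50°  ·
antipodal pairs: 1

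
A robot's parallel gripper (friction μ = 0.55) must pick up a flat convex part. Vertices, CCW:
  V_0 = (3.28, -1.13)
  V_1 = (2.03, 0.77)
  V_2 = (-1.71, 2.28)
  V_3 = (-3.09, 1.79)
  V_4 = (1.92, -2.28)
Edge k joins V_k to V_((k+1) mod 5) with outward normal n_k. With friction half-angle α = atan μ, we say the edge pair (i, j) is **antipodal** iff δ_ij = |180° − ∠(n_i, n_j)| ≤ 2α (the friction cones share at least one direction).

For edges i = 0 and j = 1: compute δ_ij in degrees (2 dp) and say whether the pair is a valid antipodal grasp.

α = atan 0.55 = 28.81°;  2α = 57.62°
edge 0: e_0 = (-1.25, +1.90);  n_0 = (+0.8354, +0.5496)
edge 1: e_1 = (-3.74, +1.51);  n_1 = (+0.3744, +0.9273)
∠(n_0, n_1) = 34.67°
δ = |180° − 34.67°| = 145.33°
145.33° > 2α = 57.62°  →  invalid

δ = 145.33°, invalid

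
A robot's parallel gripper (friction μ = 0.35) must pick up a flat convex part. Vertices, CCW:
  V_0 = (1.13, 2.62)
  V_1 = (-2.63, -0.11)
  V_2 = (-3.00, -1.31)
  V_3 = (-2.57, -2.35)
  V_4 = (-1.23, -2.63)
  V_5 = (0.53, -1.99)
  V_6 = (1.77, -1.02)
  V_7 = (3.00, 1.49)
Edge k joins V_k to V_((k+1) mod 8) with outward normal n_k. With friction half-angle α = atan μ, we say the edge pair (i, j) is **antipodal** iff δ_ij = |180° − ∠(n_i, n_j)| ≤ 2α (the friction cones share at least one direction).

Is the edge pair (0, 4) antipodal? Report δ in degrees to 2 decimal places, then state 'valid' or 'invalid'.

δ = 16.00°, valid

α = atan 0.35 = 19.29°;  2α = 38.58°
edge 0: e_0 = (-3.76, -2.73);  n_0 = (-0.5875, +0.8092)
edge 4: e_4 = (+1.76, +0.64);  n_4 = (+0.3417, -0.9398)
∠(n_0, n_4) = 164.00°
δ = |180° − 164.00°| = 16.00°
16.00° ≤ 2α = 38.58°  →  valid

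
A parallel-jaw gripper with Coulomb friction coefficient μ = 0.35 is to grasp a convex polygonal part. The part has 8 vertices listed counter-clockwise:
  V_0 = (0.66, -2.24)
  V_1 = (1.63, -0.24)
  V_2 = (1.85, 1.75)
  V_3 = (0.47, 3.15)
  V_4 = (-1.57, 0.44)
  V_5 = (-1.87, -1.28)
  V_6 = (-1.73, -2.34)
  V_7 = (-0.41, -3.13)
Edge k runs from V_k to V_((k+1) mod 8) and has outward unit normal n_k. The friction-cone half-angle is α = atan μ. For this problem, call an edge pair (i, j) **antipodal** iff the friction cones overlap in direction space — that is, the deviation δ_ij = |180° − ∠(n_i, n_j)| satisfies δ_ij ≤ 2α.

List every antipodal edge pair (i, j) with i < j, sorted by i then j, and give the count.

α = atan 0.35 = 19.29°;  2α = 38.58°
n_0 = (+0.8998, -0.4364)
n_1 = (+0.9939, -0.1099)
n_2 = (+0.7122, +0.7020)
n_3 = (-0.7989, +0.6014)
n_4 = (-0.9851, +0.1718)
n_5 = (-0.9914, -0.1309)
n_6 = (-0.5135, -0.8581)
n_7 = (+0.6395, -0.7688)
  (0,1): δ = 160.44°  ·
  (0,2): δ = 109.54°  ·
  (0,3): δ = 11.10°  ✓
  (0,4): δ = 15.98°  ✓
  (0,5): δ = 33.40°  ✓
  (0,6): δ = 84.97°  ·
  (0,7): δ = 155.63°  ·
  (1,2): δ = 129.10°  ·
  (1,3): δ = 30.66°  ✓
  (1,4): δ = 3.59°  ✓
  (1,5): δ = 13.83°  ✓
  (1,6): δ = 65.41°  ·
  (1,7): δ = 136.06°  ·
  (2,3): δ = 81.56°  ·
  (2,4): δ = 54.48°  ·
  (2,5): δ = 37.06°  ✓
  (2,6): δ = 14.51°  ✓
  (2,7): δ = 85.17°  ·
  (3,4): δ = 152.92°  ·
  (3,5): δ = 135.50°  ·
  (3,6): δ = 83.93°  ·
  (3,7): δ = 13.28°  ✓
  (4,5): δ = 162.58°  ·
  (4,6): δ = 111.01°  ·
  (4,7): δ = 40.35°  ·
  (5,6): δ = 128.42°  ·
  (5,7): δ = 57.77°  ·
  (6,7): δ = 109.35°  ·
antipodal pairs: 9

count = 9; pairs: (0,3), (0,4), (0,5), (1,3), (1,4), (1,5), (2,5), (2,6), (3,7)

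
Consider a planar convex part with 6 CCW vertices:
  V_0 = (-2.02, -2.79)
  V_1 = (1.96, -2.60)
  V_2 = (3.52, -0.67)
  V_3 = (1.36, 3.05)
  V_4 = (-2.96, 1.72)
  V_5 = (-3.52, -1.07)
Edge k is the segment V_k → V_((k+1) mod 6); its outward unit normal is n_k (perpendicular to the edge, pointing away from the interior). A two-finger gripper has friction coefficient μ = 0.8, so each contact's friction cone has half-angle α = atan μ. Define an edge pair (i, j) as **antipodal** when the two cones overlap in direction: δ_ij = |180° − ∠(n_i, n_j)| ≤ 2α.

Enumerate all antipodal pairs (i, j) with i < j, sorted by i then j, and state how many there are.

α = atan 0.8 = 38.66°;  2α = 77.32°
n_0 = (+0.0477, -0.9989)
n_1 = (+0.7777, -0.6286)
n_2 = (+0.8648, +0.5021)
n_3 = (-0.2942, +0.9557)
n_4 = (-0.9804, +0.1968)
n_5 = (-0.7537, -0.6573)
  (0,1): δ = 131.68°  ·
  (0,2): δ = 62.59°  ✓
  (0,3): δ = 14.38°  ✓
  (0,4): δ = 75.92°  ✓
  (0,5): δ = 128.36°  ·
  (1,2): δ = 110.91°  ·
  (1,3): δ = 33.94°  ✓
  (1,4): δ = 27.60°  ✓
  (1,5): δ = 80.04°  ·
  (2,3): δ = 103.03°  ·
  (2,4): δ = 41.49°  ✓
  (2,5): δ = 10.95°  ✓
  (3,4): δ = 118.46°  ·
  (3,5): δ = 66.02°  ✓
  (4,5): δ = 127.56°  ·
antipodal pairs: 8

count = 8; pairs: (0,2), (0,3), (0,4), (1,3), (1,4), (2,4), (2,5), (3,5)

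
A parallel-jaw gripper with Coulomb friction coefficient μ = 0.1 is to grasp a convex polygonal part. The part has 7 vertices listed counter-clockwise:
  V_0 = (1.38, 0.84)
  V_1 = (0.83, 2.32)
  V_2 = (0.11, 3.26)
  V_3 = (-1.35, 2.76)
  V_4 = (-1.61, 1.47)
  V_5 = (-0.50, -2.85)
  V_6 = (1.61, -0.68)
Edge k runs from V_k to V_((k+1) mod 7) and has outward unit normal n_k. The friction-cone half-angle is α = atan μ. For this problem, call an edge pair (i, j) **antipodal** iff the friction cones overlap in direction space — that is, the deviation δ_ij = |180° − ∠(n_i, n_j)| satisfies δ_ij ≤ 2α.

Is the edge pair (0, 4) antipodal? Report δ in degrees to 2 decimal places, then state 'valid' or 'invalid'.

δ = 5.98°, valid

α = atan 0.1 = 5.71°;  2α = 11.42°
edge 0: e_0 = (-0.55, +1.48);  n_0 = (+0.9374, +0.3483)
edge 4: e_4 = (+1.11, -4.32);  n_4 = (-0.9685, -0.2489)
∠(n_0, n_4) = 174.02°
δ = |180° − 174.02°| = 5.98°
5.98° ≤ 2α = 11.42°  →  valid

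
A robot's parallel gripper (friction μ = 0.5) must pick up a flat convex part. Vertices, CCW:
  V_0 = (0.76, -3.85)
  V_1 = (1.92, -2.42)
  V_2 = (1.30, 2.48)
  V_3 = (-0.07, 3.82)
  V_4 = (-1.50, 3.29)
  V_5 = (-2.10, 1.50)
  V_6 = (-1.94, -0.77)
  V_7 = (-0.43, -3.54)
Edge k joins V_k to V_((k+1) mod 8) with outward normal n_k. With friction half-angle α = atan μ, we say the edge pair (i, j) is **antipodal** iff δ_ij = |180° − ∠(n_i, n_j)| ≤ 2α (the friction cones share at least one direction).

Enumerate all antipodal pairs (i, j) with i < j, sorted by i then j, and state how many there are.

count = 10; pairs: (0,3), (0,4), (0,5), (1,4), (1,5), (1,6), (2,5), (2,6), (2,7), (3,7)

α = atan 0.5 = 26.57°;  2α = 53.13°
n_0 = (+0.7766, -0.6300)
n_1 = (+0.9921, +0.1255)
n_2 = (+0.6992, +0.7149)
n_3 = (-0.3475, +0.9377)
n_4 = (-0.9482, +0.3178)
n_5 = (-0.9975, -0.0703)
n_6 = (-0.8780, -0.4786)
n_7 = (-0.2521, -0.9677)
  (0,1): δ = 133.74°  ·
  (0,2): δ = 95.32°  ·
  (0,3): δ = 30.62°  ✓
  (0,4): δ = 20.52°  ✓
  (0,5): δ = 43.08°  ✓
  (0,6): δ = 67.64°  ·
  (0,7): δ = 114.45°  ·
  (1,2): δ = 141.58°  ·
  (1,3): δ = 76.88°  ·
  (1,4): δ = 25.74°  ✓
  (1,5): δ = 3.18°  ✓
  (1,6): δ = 21.38°  ✓
  (1,7): δ = 68.19°  ·
  (2,3): δ = 115.30°  ·
  (2,4): δ = 64.17°  ·
  (2,5): δ = 41.60°  ✓
  (2,6): δ = 17.04°  ✓
  (2,7): δ = 29.76°  ✓
  (3,4): δ = 128.87°  ·
  (3,5): δ = 106.30°  ·
  (3,6): δ = 81.74°  ·
  (3,7): δ = 34.94°  ✓
  (4,5): δ = 157.44°  ·
  (4,6): δ = 132.87°  ·
  (4,7): δ = 86.07°  ·
  (5,6): δ = 155.44°  ·
  (5,7): δ = 108.63°  ·
  (6,7): δ = 133.20°  ·
antipodal pairs: 10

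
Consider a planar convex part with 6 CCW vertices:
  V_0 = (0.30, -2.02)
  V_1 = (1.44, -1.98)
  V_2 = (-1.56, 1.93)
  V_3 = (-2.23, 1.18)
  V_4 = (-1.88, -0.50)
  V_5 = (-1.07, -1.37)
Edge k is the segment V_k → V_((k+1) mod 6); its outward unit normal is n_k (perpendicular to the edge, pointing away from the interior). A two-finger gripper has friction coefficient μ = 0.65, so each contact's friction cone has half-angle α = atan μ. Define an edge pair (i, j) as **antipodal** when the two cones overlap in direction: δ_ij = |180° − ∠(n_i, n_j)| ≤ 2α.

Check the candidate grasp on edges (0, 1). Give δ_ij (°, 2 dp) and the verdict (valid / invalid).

α = atan 0.65 = 33.02°;  2α = 66.05°
edge 0: e_0 = (+1.14, +0.04);  n_0 = (+0.0351, -0.9994)
edge 1: e_1 = (-3.00, +3.91);  n_1 = (+0.7934, +0.6087)
∠(n_0, n_1) = 125.49°
δ = |180° − 125.49°| = 54.51°
54.51° ≤ 2α = 66.05°  →  valid

δ = 54.51°, valid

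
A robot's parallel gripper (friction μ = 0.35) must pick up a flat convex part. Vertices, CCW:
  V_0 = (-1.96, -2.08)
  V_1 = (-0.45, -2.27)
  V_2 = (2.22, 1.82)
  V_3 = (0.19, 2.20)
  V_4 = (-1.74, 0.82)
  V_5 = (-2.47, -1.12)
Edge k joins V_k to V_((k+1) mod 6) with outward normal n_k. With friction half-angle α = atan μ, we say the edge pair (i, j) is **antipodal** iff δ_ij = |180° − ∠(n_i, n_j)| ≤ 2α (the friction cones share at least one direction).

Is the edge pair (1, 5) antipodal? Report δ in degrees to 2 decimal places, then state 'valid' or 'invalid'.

α = atan 0.35 = 19.29°;  2α = 38.58°
edge 1: e_1 = (+2.67, +4.09);  n_1 = (+0.8374, -0.5466)
edge 5: e_5 = (+0.51, -0.96);  n_5 = (-0.8831, -0.4692)
∠(n_1, n_5) = 118.88°
δ = |180° − 118.88°| = 61.12°
61.12° > 2α = 38.58°  →  invalid

δ = 61.12°, invalid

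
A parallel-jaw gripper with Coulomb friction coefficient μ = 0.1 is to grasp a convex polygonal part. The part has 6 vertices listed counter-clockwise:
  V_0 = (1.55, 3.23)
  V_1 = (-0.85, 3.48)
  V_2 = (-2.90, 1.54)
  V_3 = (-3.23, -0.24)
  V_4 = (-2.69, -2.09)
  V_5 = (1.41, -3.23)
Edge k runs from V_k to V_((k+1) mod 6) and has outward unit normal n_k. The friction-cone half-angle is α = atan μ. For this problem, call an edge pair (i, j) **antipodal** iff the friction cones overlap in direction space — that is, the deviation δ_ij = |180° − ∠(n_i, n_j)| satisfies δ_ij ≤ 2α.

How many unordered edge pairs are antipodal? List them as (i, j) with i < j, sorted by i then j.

count = 2; pairs: (0,4), (2,5)

α = atan 0.1 = 5.71°;  2α = 11.42°
n_0 = (+0.1036, +0.9946)
n_1 = (-0.6874, +0.7263)
n_2 = (-0.9832, +0.1823)
n_3 = (-0.9599, -0.2802)
n_4 = (-0.2679, -0.9635)
n_5 = (+0.9998, -0.0217)
  (0,1): δ = 130.63°  ·
  (0,2): δ = 94.56°  ·
  (0,3): δ = 67.78°  ·
  (0,4): δ = 9.59°  ✓
  (0,5): δ = 94.71°  ·
  (1,2): δ = 143.92°  ·
  (1,3): δ = 117.15°  ·
  (1,4): δ = 58.96°  ·
  (1,5): δ = 45.34°  ·
  (2,3): δ = 153.22°  ·
  (2,4): δ = 95.04°  ·
  (2,5): δ = 9.26°  ✓
  (3,4): δ = 121.81°  ·
  (3,5): δ = 17.51°  ·
  (4,5): δ = 75.70°  ·
antipodal pairs: 2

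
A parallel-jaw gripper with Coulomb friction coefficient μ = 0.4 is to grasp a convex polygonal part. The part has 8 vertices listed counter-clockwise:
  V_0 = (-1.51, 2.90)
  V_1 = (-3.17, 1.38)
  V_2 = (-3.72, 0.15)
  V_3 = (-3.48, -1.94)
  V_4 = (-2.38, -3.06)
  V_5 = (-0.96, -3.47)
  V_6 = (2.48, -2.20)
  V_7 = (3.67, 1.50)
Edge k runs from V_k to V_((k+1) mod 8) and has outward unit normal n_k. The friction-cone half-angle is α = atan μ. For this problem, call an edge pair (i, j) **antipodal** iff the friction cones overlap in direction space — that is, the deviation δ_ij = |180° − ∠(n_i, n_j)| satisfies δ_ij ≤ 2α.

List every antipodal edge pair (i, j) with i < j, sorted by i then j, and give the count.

α = atan 0.4 = 21.80°;  2α = 43.60°
n_0 = (-0.6753, +0.7375)
n_1 = (-0.9129, +0.4082)
n_2 = (-0.9935, -0.1141)
n_3 = (-0.7134, -0.7007)
n_4 = (-0.2774, -0.9608)
n_5 = (+0.3463, -0.9381)
n_6 = (+0.9520, -0.3062)
n_7 = (+0.2609, +0.9654)
  (0,1): δ = 156.57°  ·
  (0,2): δ = 125.93°  ·
  (0,3): δ = 88.00°  ·
  (0,4): δ = 58.58°  ·
  (0,5): δ = 22.22°  ✓
  (0,6): δ = 29.69°  ✓
  (0,7): δ = 122.40°  ·
  (1,2): δ = 149.36°  ·
  (1,3): δ = 111.42°  ·
  (1,4): δ = 82.01°  ·
  (1,5): δ = 45.64°  ·
  (1,6): δ = 6.26°  ✓
  (1,7): δ = 98.97°  ·
  (2,3): δ = 142.07°  ·
  (2,4): δ = 112.66°  ·
  (2,5): δ = 76.29°  ·
  (2,6): δ = 24.38°  ✓
  (2,7): δ = 68.33°  ·
  (3,4): δ = 150.59°  ·
  (3,5): δ = 114.22°  ·
  (3,6): δ = 62.31°  ·
  (3,7): δ = 30.39°  ✓
  (4,5): δ = 143.63°  ·
  (4,6): δ = 91.72°  ·
  (4,7): δ = 0.98°  ✓
  (5,6): δ = 128.09°  ·
  (5,7): δ = 35.39°  ✓
  (6,7): δ = 87.30°  ·
antipodal pairs: 7

count = 7; pairs: (0,5), (0,6), (1,6), (2,6), (3,7), (4,7), (5,7)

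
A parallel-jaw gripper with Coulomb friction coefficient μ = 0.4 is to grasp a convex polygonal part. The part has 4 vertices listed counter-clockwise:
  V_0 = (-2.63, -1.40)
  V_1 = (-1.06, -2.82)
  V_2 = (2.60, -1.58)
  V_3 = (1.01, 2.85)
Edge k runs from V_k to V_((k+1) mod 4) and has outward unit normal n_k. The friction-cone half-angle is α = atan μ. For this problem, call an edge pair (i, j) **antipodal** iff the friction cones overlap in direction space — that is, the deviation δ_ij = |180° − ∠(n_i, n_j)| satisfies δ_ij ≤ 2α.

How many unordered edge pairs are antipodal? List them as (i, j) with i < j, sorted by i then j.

α = atan 0.4 = 21.80°;  2α = 43.60°
n_0 = (-0.6708, -0.7416)
n_1 = (+0.3209, -0.9471)
n_2 = (+0.9412, +0.3378)
n_3 = (-0.7595, +0.6505)
  (0,1): δ = 119.16°  ·
  (0,2): δ = 28.13°  ✓
  (0,3): δ = 91.55°  ·
  (1,2): δ = 88.97°  ·
  (1,3): δ = 30.70°  ✓
  (2,3): δ = 60.32°  ·
antipodal pairs: 2

count = 2; pairs: (0,2), (1,3)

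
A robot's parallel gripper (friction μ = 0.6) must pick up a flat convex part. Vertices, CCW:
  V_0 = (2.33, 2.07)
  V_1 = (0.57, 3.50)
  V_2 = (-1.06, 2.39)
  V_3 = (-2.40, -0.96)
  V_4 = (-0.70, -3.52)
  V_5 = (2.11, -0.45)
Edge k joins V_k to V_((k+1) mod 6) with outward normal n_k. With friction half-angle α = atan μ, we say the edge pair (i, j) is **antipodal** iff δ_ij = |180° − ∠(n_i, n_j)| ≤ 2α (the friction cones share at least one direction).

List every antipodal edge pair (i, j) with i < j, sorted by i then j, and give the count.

count = 6; pairs: (0,3), (1,4), (1,5), (2,4), (2,5), (3,5)

α = atan 0.6 = 30.96°;  2α = 61.93°
n_0 = (+0.6306, +0.7761)
n_1 = (-0.5629, +0.8265)
n_2 = (-0.9285, +0.3714)
n_3 = (-0.8331, -0.5532)
n_4 = (+0.7377, -0.6752)
n_5 = (+0.9962, -0.0870)
  (0,1): δ = 106.65°  ·
  (0,2): δ = 72.71°  ·
  (0,3): δ = 17.32°  ✓
  (0,4): δ = 86.63°  ·
  (0,5): δ = 124.10°  ·
  (1,2): δ = 146.06°  ·
  (1,3): δ = 90.67°  ·
  (1,4): δ = 13.28°  ✓
  (1,5): δ = 50.76°  ✓
  (2,3): δ = 124.61°  ·
  (2,4): δ = 20.67°  ✓
  (2,5): δ = 16.81°  ✓
  (3,4): δ = 76.05°  ·
  (3,5): δ = 38.58°  ✓
  (4,5): δ = 142.52°  ·
antipodal pairs: 6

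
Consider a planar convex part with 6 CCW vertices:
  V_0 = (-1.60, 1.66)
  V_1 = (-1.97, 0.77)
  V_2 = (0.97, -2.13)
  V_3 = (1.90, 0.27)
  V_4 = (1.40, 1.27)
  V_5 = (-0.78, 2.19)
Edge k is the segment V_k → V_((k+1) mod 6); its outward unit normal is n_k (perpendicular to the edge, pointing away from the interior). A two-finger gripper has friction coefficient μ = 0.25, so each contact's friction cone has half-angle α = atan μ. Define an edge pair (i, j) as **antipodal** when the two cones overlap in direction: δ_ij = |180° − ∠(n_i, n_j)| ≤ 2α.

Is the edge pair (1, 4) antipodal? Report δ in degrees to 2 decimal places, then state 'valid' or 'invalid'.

δ = 21.73°, valid

α = atan 0.25 = 14.04°;  2α = 28.07°
edge 1: e_1 = (+2.94, -2.90);  n_1 = (-0.7022, -0.7119)
edge 4: e_4 = (-2.18, +0.92);  n_4 = (+0.3888, +0.9213)
∠(n_1, n_4) = 158.27°
δ = |180° − 158.27°| = 21.73°
21.73° ≤ 2α = 28.07°  →  valid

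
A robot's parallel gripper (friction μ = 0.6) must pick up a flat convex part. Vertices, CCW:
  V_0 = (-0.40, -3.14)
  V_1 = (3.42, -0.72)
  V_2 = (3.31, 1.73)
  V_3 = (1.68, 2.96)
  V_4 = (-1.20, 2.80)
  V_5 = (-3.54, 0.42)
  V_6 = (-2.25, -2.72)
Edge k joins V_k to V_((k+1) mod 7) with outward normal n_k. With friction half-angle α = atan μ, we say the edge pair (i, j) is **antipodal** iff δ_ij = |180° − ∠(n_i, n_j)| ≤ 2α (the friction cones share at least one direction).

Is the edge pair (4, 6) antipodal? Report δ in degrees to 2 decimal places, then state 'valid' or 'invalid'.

α = atan 0.6 = 30.96°;  2α = 61.93°
edge 4: e_4 = (-2.34, -2.38);  n_4 = (-0.7131, +0.7011)
edge 6: e_6 = (+1.85, -0.42);  n_6 = (-0.2214, -0.9752)
∠(n_4, n_6) = 121.72°
δ = |180° − 121.72°| = 58.28°
58.28° ≤ 2α = 61.93°  →  valid

δ = 58.28°, valid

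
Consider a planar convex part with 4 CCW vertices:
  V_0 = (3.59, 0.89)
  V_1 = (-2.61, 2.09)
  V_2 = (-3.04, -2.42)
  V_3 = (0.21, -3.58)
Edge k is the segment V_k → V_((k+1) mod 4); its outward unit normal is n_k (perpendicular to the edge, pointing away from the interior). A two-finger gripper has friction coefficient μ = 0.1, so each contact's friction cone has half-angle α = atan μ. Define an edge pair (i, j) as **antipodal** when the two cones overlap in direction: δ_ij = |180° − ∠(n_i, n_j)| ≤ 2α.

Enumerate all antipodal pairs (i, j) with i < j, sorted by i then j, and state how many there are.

count = 1; pairs: (0,2)

α = atan 0.1 = 5.71°;  2α = 11.42°
n_0 = (+0.1900, +0.9818)
n_1 = (-0.9955, +0.0949)
n_2 = (-0.3362, -0.9418)
n_3 = (+0.7976, -0.6031)
  (0,1): δ = 84.49°  ·
  (0,2): δ = 8.69°  ✓
  (0,3): δ = 63.86°  ·
  (1,2): δ = 104.20°  ·
  (1,3): δ = 31.65°  ·
  (2,3): δ = 107.45°  ·
antipodal pairs: 1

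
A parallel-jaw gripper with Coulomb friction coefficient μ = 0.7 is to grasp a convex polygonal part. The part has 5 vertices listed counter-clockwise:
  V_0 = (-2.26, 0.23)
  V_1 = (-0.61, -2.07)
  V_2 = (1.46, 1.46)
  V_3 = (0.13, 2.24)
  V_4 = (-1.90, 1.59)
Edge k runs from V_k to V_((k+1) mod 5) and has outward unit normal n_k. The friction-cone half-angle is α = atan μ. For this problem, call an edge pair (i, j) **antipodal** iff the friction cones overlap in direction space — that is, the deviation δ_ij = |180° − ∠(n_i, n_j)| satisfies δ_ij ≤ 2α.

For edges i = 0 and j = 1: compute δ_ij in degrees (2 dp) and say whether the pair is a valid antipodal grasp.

δ = 66.04°, valid

α = atan 0.7 = 34.99°;  2α = 69.98°
edge 0: e_0 = (+1.65, -2.30);  n_0 = (-0.8125, -0.5829)
edge 1: e_1 = (+2.07, +3.53);  n_1 = (+0.8626, -0.5058)
∠(n_0, n_1) = 113.96°
δ = |180° − 113.96°| = 66.04°
66.04° ≤ 2α = 69.98°  →  valid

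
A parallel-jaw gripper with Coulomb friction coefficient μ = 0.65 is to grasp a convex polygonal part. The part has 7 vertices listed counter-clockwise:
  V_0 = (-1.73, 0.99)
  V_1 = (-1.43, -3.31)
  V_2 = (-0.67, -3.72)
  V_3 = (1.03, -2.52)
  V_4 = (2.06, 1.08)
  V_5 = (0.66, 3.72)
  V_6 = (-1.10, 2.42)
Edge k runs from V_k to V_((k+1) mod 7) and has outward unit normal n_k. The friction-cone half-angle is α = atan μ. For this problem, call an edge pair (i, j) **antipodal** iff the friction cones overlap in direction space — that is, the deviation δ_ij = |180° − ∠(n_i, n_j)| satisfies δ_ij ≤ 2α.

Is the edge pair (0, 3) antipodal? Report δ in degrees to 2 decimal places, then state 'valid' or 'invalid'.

δ = 19.96°, valid

α = atan 0.65 = 33.02°;  2α = 66.05°
edge 0: e_0 = (+0.30, -4.30);  n_0 = (-0.9976, -0.0696)
edge 3: e_3 = (+1.03, +3.60);  n_3 = (+0.9614, -0.2751)
∠(n_0, n_3) = 160.04°
δ = |180° − 160.04°| = 19.96°
19.96° ≤ 2α = 66.05°  →  valid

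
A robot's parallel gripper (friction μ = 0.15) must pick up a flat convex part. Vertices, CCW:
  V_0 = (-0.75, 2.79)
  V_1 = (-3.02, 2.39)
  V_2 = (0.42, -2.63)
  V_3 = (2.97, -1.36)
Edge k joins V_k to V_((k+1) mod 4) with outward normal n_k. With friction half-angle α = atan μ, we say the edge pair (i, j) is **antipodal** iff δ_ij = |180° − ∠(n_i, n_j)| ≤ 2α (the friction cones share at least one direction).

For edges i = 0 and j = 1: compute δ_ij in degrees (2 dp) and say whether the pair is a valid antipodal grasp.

δ = 65.57°, invalid

α = atan 0.15 = 8.53°;  2α = 17.06°
edge 0: e_0 = (-2.27, -0.40);  n_0 = (-0.1735, +0.9848)
edge 1: e_1 = (+3.44, -5.02);  n_1 = (-0.8249, -0.5653)
∠(n_0, n_1) = 114.43°
δ = |180° − 114.43°| = 65.57°
65.57° > 2α = 17.06°  →  invalid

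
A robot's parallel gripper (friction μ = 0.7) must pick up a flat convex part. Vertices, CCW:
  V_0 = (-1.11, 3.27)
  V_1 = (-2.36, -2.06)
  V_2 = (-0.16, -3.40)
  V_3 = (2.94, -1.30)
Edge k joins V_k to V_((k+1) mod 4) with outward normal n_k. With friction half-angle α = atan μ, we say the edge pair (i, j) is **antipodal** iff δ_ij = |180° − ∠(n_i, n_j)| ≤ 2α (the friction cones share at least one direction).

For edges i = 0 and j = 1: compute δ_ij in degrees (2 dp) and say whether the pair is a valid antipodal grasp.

α = atan 0.7 = 34.99°;  2α = 69.98°
edge 0: e_0 = (-1.25, -5.33);  n_0 = (-0.9736, +0.2283)
edge 1: e_1 = (+2.20, -1.34);  n_1 = (-0.5202, -0.8540)
∠(n_0, n_1) = 71.85°
δ = |180° − 71.85°| = 108.15°
108.15° > 2α = 69.98°  →  invalid

δ = 108.15°, invalid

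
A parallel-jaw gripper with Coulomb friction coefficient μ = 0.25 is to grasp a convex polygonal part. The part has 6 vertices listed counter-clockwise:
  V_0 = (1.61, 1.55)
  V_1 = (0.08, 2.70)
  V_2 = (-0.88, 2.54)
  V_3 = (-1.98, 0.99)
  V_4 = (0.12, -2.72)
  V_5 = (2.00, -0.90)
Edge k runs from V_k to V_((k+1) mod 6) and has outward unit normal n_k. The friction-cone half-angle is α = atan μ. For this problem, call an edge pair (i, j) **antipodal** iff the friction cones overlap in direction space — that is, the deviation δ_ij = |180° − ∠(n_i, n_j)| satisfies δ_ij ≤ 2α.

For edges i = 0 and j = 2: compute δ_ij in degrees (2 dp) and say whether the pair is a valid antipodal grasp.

α = atan 0.25 = 14.04°;  2α = 28.07°
edge 0: e_0 = (-1.53, +1.15);  n_0 = (+0.6008, +0.7994)
edge 2: e_2 = (-1.10, -1.55);  n_2 = (-0.8155, +0.5787)
∠(n_0, n_2) = 91.57°
δ = |180° − 91.57°| = 88.43°
88.43° > 2α = 28.07°  →  invalid

δ = 88.43°, invalid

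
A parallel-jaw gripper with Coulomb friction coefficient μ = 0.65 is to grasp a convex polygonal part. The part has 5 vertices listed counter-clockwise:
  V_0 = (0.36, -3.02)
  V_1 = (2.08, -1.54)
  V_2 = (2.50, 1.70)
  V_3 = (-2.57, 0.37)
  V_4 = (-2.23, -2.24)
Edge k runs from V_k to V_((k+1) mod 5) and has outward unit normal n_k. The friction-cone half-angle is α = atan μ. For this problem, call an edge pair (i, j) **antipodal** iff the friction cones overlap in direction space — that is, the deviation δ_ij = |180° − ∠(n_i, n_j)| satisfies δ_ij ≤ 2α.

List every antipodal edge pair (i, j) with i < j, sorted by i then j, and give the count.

α = atan 0.65 = 33.02°;  2α = 66.05°
n_0 = (+0.6522, -0.7580)
n_1 = (+0.9917, -0.1286)
n_2 = (-0.2537, +0.9673)
n_3 = (-0.9916, -0.1292)
n_4 = (-0.2884, -0.9575)
  (0,1): δ = 138.10°  ·
  (0,2): δ = 26.01°  ✓
  (0,3): δ = 56.71°  ✓
  (0,4): δ = 122.53°  ·
  (1,2): δ = 67.91°  ·
  (1,3): δ = 14.81°  ✓
  (1,4): δ = 80.63°  ·
  (2,3): δ = 97.28°  ·
  (2,4): δ = 31.46°  ✓
  (3,4): δ = 114.18°  ·
antipodal pairs: 4

count = 4; pairs: (0,2), (0,3), (1,3), (2,4)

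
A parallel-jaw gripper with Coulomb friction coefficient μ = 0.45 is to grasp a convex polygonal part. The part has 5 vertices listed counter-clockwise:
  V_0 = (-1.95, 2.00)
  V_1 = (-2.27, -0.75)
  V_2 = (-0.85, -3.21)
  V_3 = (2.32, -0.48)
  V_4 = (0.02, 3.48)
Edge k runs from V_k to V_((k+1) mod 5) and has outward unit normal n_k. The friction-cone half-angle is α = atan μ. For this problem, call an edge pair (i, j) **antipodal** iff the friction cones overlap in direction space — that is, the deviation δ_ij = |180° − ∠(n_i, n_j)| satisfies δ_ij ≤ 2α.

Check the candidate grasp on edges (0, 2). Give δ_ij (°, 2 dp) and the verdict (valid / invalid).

δ = 42.63°, valid

α = atan 0.45 = 24.23°;  2α = 48.46°
edge 0: e_0 = (-0.32, -2.75);  n_0 = (-0.9933, +0.1156)
edge 2: e_2 = (+3.17, +2.73);  n_2 = (+0.6526, -0.7577)
∠(n_0, n_2) = 137.37°
δ = |180° − 137.37°| = 42.63°
42.63° ≤ 2α = 48.46°  →  valid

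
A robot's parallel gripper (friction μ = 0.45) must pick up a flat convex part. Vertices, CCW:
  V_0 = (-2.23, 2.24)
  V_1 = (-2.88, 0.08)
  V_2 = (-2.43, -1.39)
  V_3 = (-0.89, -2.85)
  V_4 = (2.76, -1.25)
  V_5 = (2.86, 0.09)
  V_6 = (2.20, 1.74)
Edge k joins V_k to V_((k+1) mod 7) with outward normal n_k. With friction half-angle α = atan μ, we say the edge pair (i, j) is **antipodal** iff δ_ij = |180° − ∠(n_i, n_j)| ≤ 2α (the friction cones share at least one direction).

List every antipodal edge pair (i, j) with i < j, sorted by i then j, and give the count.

count = 7; pairs: (0,4), (0,5), (1,4), (1,5), (2,5), (2,6), (3,6)

α = atan 0.45 = 24.23°;  2α = 48.46°
n_0 = (-0.9576, +0.2882)
n_1 = (-0.9562, -0.2927)
n_2 = (-0.6880, -0.7257)
n_3 = (+0.4015, -0.9159)
n_4 = (+0.9972, -0.0744)
n_5 = (+0.9285, +0.3714)
n_6 = (+0.1122, +0.9937)
  (0,1): δ = 146.23°  ·
  (0,2): δ = 116.72°  ·
  (0,3): δ = 49.58°  ·
  (0,4): δ = 12.48°  ✓
  (0,5): δ = 38.55°  ✓
  (0,6): δ = 100.31°  ·
  (1,2): δ = 150.49°  ·
  (1,3): δ = 83.35°  ·
  (1,4): δ = 21.29°  ✓
  (1,5): δ = 4.78°  ✓
  (1,6): δ = 66.54°  ·
  (2,3): δ = 112.86°  ·
  (2,4): δ = 50.80°  ·
  (2,5): δ = 24.73°  ✓
  (2,6): δ = 37.03°  ✓
  (3,4): δ = 117.94°  ·
  (3,5): δ = 91.87°  ·
  (3,6): δ = 30.11°  ✓
  (4,5): δ = 153.93°  ·
  (4,6): δ = 92.17°  ·
  (5,6): δ = 118.24°  ·
antipodal pairs: 7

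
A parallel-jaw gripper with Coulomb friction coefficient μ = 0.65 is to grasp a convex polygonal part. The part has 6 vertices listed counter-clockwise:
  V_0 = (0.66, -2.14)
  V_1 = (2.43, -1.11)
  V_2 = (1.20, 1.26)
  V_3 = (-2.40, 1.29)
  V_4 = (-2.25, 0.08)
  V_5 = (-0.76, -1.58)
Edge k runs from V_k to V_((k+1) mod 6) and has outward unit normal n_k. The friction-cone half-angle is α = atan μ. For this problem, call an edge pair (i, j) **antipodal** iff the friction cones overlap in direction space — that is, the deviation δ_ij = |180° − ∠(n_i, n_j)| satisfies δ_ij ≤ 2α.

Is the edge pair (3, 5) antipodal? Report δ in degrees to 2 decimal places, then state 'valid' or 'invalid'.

δ = 118.59°, invalid

α = atan 0.65 = 33.02°;  2α = 66.05°
edge 3: e_3 = (+0.15, -1.21);  n_3 = (-0.9924, -0.1230)
edge 5: e_5 = (+1.42, -0.56);  n_5 = (-0.3669, -0.9303)
∠(n_3, n_5) = 61.41°
δ = |180° − 61.41°| = 118.59°
118.59° > 2α = 66.05°  →  invalid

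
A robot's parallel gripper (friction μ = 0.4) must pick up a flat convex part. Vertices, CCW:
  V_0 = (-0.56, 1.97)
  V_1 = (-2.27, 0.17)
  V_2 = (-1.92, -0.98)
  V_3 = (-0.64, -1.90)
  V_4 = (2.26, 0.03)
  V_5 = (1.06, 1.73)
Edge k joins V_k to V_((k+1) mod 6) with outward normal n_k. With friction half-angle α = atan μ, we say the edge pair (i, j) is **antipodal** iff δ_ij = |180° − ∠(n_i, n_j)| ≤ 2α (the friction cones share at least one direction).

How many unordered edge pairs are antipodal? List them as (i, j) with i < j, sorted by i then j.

count = 5; pairs: (0,3), (1,4), (2,4), (2,5), (3,5)

α = atan 0.4 = 21.80°;  2α = 43.60°
n_0 = (-0.7250, +0.6887)
n_1 = (-0.9567, -0.2912)
n_2 = (-0.5836, -0.8120)
n_3 = (+0.5540, -0.8325)
n_4 = (+0.8170, +0.5767)
n_5 = (+0.1465, +0.9892)
  (0,1): δ = 119.54°  ·
  (0,2): δ = 82.18°  ·
  (0,3): δ = 12.82°  ✓
  (0,4): δ = 78.75°  ·
  (0,5): δ = 125.10°  ·
  (1,2): δ = 142.63°  ·
  (1,3): δ = 73.28°  ·
  (1,4): δ = 18.29°  ✓
  (1,5): δ = 64.65°  ·
  (2,3): δ = 110.65°  ·
  (2,4): δ = 19.08°  ✓
  (2,5): δ = 27.28°  ✓
  (3,4): δ = 88.43°  ·
  (3,5): δ = 42.07°  ✓
  (4,5): δ = 133.64°  ·
antipodal pairs: 5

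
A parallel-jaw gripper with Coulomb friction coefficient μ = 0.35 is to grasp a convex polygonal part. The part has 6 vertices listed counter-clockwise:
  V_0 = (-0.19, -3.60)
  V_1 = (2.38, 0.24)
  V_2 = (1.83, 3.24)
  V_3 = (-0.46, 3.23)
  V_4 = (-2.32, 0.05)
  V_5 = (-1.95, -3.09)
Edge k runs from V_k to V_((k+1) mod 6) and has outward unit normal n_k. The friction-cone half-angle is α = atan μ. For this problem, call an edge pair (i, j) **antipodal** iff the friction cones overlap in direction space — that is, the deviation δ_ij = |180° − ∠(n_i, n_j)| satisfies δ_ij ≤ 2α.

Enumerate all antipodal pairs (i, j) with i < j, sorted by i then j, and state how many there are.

count = 3; pairs: (0,3), (1,4), (2,5)

α = atan 0.35 = 19.29°;  2α = 38.58°
n_0 = (+0.8311, -0.5562)
n_1 = (+0.9836, +0.1803)
n_2 = (-0.0044, +1.0000)
n_3 = (-0.8632, +0.5049)
n_4 = (-0.9931, -0.1170)
n_5 = (-0.2783, -0.9605)
  (0,1): δ = 135.82°  ·
  (0,2): δ = 55.96°  ·
  (0,3): δ = 3.47°  ✓
  (0,4): δ = 40.51°  ·
  (0,5): δ = 107.63°  ·
  (1,2): δ = 100.14°  ·
  (1,3): δ = 40.71°  ·
  (1,4): δ = 3.67°  ✓
  (1,5): δ = 63.45°  ·
  (2,3): δ = 120.57°  ·
  (2,4): δ = 83.53°  ·
  (2,5): δ = 16.41°  ✓
  (3,4): δ = 142.96°  ·
  (3,5): δ = 75.84°  ·
  (4,5): δ = 112.88°  ·
antipodal pairs: 3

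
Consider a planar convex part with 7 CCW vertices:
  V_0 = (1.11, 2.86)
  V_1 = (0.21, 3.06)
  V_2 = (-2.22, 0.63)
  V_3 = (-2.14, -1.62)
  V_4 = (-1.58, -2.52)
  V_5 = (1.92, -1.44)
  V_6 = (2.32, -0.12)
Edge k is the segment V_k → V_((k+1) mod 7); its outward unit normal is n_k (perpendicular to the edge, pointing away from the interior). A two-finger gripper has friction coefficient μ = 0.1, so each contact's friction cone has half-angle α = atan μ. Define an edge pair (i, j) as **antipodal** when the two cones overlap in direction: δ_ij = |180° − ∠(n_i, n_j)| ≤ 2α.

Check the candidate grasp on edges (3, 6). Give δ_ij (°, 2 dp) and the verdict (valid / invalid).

α = atan 0.1 = 5.71°;  2α = 11.42°
edge 3: e_3 = (+0.56, -0.90);  n_3 = (-0.8491, -0.5283)
edge 6: e_6 = (-1.21, +2.98);  n_6 = (+0.9265, +0.3762)
∠(n_3, n_6) = 170.21°
δ = |180° − 170.21°| = 9.79°
9.79° ≤ 2α = 11.42°  →  valid

δ = 9.79°, valid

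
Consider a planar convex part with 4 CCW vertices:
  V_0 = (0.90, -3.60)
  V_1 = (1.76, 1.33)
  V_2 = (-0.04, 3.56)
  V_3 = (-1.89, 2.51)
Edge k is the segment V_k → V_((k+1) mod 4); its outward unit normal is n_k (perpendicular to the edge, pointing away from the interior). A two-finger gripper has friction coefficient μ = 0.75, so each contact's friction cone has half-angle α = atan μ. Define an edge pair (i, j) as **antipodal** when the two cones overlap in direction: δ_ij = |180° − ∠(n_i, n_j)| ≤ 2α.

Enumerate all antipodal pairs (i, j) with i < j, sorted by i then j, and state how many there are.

count = 3; pairs: (0,2), (0,3), (1,3)

α = atan 0.75 = 36.87°;  2α = 73.74°
n_0 = (+0.9851, -0.1718)
n_1 = (+0.7781, +0.6281)
n_2 = (-0.4936, +0.8697)
n_3 = (-0.9097, -0.4154)
  (0,1): δ = 131.20°  ·
  (0,2): δ = 50.53°  ✓
  (0,3): δ = 34.44°  ✓
  (1,2): δ = 99.33°  ·
  (1,3): δ = 14.37°  ✓
  (2,3): δ = 95.04°  ·
antipodal pairs: 3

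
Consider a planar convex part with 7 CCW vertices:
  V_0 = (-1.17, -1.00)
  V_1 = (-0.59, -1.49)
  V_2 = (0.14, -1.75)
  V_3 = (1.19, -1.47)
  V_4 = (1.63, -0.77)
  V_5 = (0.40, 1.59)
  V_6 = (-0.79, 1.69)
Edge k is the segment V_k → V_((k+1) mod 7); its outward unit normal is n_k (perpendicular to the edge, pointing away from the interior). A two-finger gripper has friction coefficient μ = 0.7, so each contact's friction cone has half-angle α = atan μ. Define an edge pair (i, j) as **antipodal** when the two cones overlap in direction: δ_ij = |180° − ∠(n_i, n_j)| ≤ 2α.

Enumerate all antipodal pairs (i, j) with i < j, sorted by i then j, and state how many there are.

α = atan 0.7 = 34.99°;  2α = 69.98°
n_0 = (-0.6454, -0.7639)
n_1 = (-0.3355, -0.9420)
n_2 = (+0.2577, -0.9662)
n_3 = (+0.8466, -0.5322)
n_4 = (+0.8868, +0.4622)
n_5 = (+0.0837, +0.9965)
n_6 = (-0.9902, +0.1399)
  (0,1): δ = 159.41°  ·
  (0,2): δ = 124.88°  ·
  (0,3): δ = 81.96°  ·
  (0,4): δ = 22.28°  ✓
  (0,5): δ = 35.39°  ✓
  (0,6): δ = 122.15°  ·
  (1,2): δ = 145.46°  ·
  (1,3): δ = 102.55°  ·
  (1,4): δ = 42.87°  ✓
  (1,5): δ = 14.80°  ✓
  (1,6): δ = 101.56°  ·
  (2,3): δ = 137.08°  ·
  (2,4): δ = 77.40°  ·
  (2,5): δ = 19.73°  ✓
  (2,6): δ = 67.03°  ✓
  (3,4): δ = 120.32°  ·
  (3,5): δ = 62.65°  ✓
  (3,6): δ = 24.11°  ✓
  (4,5): δ = 122.33°  ·
  (4,6): δ = 35.57°  ✓
  (5,6): δ = 93.24°  ·
antipodal pairs: 9

count = 9; pairs: (0,4), (0,5), (1,4), (1,5), (2,5), (2,6), (3,5), (3,6), (4,6)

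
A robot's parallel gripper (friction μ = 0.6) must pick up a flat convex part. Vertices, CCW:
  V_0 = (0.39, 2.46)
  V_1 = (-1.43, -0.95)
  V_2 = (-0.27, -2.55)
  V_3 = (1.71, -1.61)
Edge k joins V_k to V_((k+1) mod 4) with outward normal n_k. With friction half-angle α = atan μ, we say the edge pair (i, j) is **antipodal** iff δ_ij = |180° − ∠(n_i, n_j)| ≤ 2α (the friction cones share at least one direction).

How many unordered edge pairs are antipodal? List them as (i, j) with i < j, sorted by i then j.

count = 3; pairs: (0,2), (0,3), (1,3)

α = atan 0.6 = 30.96°;  2α = 61.93°
n_0 = (-0.8822, +0.4709)
n_1 = (-0.8096, -0.5870)
n_2 = (+0.4289, -0.9034)
n_3 = (+0.9512, +0.3085)
  (0,1): δ = 115.97°  ·
  (0,2): δ = 36.51°  ✓
  (0,3): δ = 46.06°  ✓
  (1,2): δ = 100.55°  ·
  (1,3): δ = 17.97°  ✓
  (2,3): δ = 97.43°  ·
antipodal pairs: 3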